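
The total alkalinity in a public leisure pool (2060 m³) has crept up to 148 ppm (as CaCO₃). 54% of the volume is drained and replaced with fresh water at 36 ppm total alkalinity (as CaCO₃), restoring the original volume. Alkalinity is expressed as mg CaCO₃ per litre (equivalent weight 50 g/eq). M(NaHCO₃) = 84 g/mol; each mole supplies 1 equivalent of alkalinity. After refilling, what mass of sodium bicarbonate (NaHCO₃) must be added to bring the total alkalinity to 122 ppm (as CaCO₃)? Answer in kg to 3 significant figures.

119 kg

Volume: 2060 m³ = 2,060,000 L.
After draining 54% and refilling: 148 × 0.46 + 36 × 0.54 = 87.52 ppm.
Deficit to target: 122 − 87.52 = 34.48 mg/L.
As CaCO₃: 34.48 mg/L × 2,060,000 L = 71,030 g; ÷ 50 g/eq ÷ 1 = 1421 mol NaHCO₃.
Mass: 1421 × 84 = 119,300 g.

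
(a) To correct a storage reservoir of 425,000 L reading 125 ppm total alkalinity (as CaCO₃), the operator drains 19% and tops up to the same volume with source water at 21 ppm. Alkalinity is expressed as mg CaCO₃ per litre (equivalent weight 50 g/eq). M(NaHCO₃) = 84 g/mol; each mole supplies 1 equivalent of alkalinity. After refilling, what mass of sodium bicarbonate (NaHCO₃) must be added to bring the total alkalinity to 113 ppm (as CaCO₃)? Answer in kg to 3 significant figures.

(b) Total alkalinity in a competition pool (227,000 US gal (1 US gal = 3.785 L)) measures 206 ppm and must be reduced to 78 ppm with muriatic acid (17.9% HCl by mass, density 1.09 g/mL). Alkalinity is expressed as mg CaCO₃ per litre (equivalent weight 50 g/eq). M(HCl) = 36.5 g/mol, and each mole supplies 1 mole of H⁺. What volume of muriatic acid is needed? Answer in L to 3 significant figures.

(a) After draining 19% and refilling: 125 × 0.81 + 21 × 0.19 = 105.24 ppm.
(a) Deficit to target: 113 − 105.24 = 7.76 mg/L.
(a) As CaCO₃: 7.76 mg/L × 425,000 L = 3298 g; ÷ 50 g/eq ÷ 1 = 65.96 mol NaHCO₃.
(a) Mass: 65.96 × 84 = 5541 g.

(b) Volume: 227,000 US gal × 3.785 L/gal = 859,195 L.
(b) Alkalinity to neutralize: (206 − 78) = 128 mg/L as CaCO₃ × 859,195 L = 110,000 g as CaCO₃.
(b) Equivalents of H⁺ required: 110,000 ÷ 50 g/eq = 2200 eq = 2200 mol HCl.
(b) Mass of HCl: 2200 × 36.5 = 80,280 g.
(b) Mass of 17.9% solution: 80,280 / 0.179 = 448,500 g.
(b) Volume: 448,500 g ÷ 1.09 g/mL = 411,500 mL.

(a) 5.54 kg; (b) 411 L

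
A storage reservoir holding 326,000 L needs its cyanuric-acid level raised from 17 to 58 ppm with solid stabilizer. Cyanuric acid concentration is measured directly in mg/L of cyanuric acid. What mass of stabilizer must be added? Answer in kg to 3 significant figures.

CYA to add: (58 − 17) = 41 mg/L × 326,000 L = 13,370 g cyanuric acid.

13.4 kg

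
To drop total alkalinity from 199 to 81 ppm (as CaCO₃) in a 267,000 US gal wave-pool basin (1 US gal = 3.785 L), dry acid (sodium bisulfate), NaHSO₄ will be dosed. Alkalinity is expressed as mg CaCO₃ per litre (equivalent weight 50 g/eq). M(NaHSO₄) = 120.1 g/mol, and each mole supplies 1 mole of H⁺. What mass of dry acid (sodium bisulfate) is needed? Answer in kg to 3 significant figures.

286 kg

Volume: 267,000 US gal × 3.785 L/gal = 1,010,595 L.
Alkalinity to neutralize: (199 − 81) = 118 mg/L as CaCO₃ × 1,010,595 L = 119,300 g as CaCO₃.
Equivalents of H⁺ required: 119,300 ÷ 50 g/eq = 2385 eq = 2385 mol NaHSO₄.
Mass of NaHSO₄: 2385 × 120.1 = 286,400 g.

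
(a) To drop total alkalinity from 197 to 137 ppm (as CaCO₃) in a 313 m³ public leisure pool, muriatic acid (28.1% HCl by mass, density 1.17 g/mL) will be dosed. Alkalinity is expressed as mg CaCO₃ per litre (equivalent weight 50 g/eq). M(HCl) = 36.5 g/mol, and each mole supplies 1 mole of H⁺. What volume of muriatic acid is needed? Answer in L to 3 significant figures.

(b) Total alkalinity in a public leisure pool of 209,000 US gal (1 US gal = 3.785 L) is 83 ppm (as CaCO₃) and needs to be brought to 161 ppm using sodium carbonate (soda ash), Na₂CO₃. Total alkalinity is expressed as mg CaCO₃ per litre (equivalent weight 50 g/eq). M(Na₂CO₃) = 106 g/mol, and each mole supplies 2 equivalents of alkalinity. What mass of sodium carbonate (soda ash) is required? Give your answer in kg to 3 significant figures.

(a) 41.7 L; (b) 65.4 kg

(a) Volume: 313 m³ = 313,000 L.
(a) Alkalinity to neutralize: (197 − 137) = 60 mg/L as CaCO₃ × 313,000 L = 18,780 g as CaCO₃.
(a) Equivalents of H⁺ required: 18,780 ÷ 50 g/eq = 375.6 eq = 375.6 mol HCl.
(a) Mass of HCl: 375.6 × 36.5 = 13,710 g.
(a) Mass of 28.1% solution: 13,710 / 0.281 = 48,790 g.
(a) Volume: 48,790 g ÷ 1.17 g/mL = 41,700 mL.

(b) Volume: 209,000 US gal × 3.785 L/gal = 791,065 L.
(b) Alkalinity to add: (161 − 83) = 78 mg/L as CaCO₃ × 791,065 L = 61,700 g as CaCO₃.
(b) Equivalents: 61,700 g ÷ 50 g/eq = 1234 eq.
(b) Each mole of Na₂CO₃ supplies 2 eq, so 1234 / 2 = 617 mol.
(b) Mass: 617 mol × 106 g/mol = 65,410 g.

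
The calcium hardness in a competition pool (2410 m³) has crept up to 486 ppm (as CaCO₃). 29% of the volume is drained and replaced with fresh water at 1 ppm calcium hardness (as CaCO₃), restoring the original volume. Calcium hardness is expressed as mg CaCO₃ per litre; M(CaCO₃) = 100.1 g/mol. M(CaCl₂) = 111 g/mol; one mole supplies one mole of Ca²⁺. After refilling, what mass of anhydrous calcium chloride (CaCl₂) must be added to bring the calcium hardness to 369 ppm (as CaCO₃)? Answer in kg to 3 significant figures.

63.2 kg

Volume: 2410 m³ = 2,410,000 L.
After draining 29% and refilling: 486 × 0.71 + 1 × 0.29 = 345.35 ppm.
Deficit to target: 369 − 345.35 = 23.65 mg/L.
As CaCO₃: 23.65 mg/L × 2,410,000 L = 57,000 g; ÷ 100.1 = 569.4 mol Ca²⁺.
Mass: 569.4 × 111 = 63,200 g.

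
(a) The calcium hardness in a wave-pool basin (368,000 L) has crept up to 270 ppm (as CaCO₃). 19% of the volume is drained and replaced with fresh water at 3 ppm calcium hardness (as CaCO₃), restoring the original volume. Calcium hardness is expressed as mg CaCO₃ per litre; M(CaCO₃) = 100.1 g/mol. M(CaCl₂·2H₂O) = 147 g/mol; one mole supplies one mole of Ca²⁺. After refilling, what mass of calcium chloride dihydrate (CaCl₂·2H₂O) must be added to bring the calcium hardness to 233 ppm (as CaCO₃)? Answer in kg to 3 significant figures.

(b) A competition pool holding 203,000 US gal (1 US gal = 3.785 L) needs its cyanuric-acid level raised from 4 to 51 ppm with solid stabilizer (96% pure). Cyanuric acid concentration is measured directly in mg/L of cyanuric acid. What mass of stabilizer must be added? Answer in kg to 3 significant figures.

(a) After draining 19% and refilling: 270 × 0.81 + 3 × 0.19 = 219.27 ppm.
(a) Deficit to target: 233 − 219.27 = 13.73 mg/L.
(a) As CaCO₃: 13.73 mg/L × 368,000 L = 5053 g; ÷ 100.1 = 50.48 mol Ca²⁺.
(a) Mass: 50.48 × 147 = 7420 g.

(b) Volume: 203,000 US gal × 3.785 L/gal = 768,355 L.
(b) CYA to add: (51 − 4) = 47 mg/L × 768,355 L = 36,110 g cyanuric acid.
(b) At 96% purity: 36,110 / 0.96 = 37,620 g product.

(a) 7.42 kg; (b) 37.6 kg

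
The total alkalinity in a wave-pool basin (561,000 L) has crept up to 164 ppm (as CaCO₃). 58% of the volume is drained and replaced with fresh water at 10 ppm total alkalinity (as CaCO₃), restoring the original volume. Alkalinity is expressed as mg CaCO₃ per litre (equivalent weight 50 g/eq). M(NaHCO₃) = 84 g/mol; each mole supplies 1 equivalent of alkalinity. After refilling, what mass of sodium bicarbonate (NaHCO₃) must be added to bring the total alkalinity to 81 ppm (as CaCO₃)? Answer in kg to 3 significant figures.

After draining 58% and refilling: 164 × 0.42 + 10 × 0.58 = 74.68 ppm.
Deficit to target: 81 − 74.68 = 6.32 mg/L.
As CaCO₃: 6.32 mg/L × 561,000 L = 3546 g; ÷ 50 g/eq ÷ 1 = 70.91 mol NaHCO₃.
Mass: 70.91 × 84 = 5956 g.

5.96 kg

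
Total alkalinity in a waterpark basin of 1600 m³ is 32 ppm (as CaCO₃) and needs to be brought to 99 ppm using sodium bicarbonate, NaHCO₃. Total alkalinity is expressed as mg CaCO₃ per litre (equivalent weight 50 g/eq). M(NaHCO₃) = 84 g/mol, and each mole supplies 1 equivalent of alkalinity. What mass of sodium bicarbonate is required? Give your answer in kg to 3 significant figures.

Volume: 1600 m³ = 1,600,000 L.
Alkalinity to add: (99 − 32) = 67 mg/L as CaCO₃ × 1,600,000 L = 107,200 g as CaCO₃.
Equivalents: 107,200 g ÷ 50 g/eq = 2144 eq.
NaHCO₃ supplies 1 eq per mole → 2144 mol.
Mass: 2144 mol × 84 g/mol = 180,100 g.

180 kg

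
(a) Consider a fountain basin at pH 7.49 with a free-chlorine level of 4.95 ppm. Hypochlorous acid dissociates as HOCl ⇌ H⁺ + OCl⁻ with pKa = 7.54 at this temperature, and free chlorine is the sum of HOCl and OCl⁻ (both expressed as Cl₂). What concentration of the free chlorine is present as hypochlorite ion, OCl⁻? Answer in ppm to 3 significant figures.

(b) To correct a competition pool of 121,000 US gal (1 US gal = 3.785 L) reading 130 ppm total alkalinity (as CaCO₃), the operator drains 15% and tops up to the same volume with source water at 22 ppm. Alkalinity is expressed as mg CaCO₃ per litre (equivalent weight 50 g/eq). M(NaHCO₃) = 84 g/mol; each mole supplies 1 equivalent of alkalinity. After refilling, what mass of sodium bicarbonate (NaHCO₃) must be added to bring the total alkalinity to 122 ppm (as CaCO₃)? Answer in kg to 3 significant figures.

(a) [OCl⁻]/[HOCl] = 10^(pH − pKa) = 10^(7.49 − 7.54) = 10^-0.05 = 0.8913.
(a) Fraction as HOCl = 1 / (1 + 0.8913) = 0.5288.
(a) OCl⁻ = (1 − 0.5288) × 4.95 ppm = 2.333 ppm.

(b) Volume: 121,000 US gal × 3.785 L/gal = 457,985 L.
(b) After draining 15% and refilling: 130 × 0.85 + 22 × 0.15 = 113.8 ppm.
(b) Deficit to target: 122 − 113.8 = 8.2 mg/L.
(b) As CaCO₃: 8.2 mg/L × 457,985 L = 3755 g; ÷ 50 g/eq ÷ 1 = 75.11 mol NaHCO₃.
(b) Mass: 75.11 × 84 = 6309 g.

(a) 2.33 ppm; (b) 6.31 kg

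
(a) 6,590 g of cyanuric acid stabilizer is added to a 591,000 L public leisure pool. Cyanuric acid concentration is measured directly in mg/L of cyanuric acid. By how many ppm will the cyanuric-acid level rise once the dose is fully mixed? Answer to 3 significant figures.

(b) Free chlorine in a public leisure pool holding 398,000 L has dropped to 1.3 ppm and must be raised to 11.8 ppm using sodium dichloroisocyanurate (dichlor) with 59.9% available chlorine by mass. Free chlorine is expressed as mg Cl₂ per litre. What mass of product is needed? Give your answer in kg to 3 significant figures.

(a) 11.2 ppm; (b) 6.98 kg

(a) Rise: 6,590 g / 591,000 L × 1000 = 11.15 mg/L.

(b) Chlorine deficit: 11.8 − 1.3 = 10.5 ppm = 10.5 mg/L as Cl₂.
(b) Cl₂ equivalent needed: 10.5 mg/L × 398,000 L = 4,179,000 mg = 4179 g.
(b) Product at 59.9% available chlorine: 4179 / 0.599 = 6977 g.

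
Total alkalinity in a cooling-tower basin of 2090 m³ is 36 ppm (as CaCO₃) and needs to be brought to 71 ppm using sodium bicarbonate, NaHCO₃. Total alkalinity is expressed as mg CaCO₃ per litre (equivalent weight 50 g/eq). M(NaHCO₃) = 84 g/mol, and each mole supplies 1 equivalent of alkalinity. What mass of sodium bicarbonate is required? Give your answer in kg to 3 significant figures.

123 kg

Volume: 2090 m³ = 2,090,000 L.
Alkalinity to add: (71 − 36) = 35 mg/L as CaCO₃ × 2,090,000 L = 73,150 g as CaCO₃.
Equivalents: 73,150 g ÷ 50 g/eq = 1463 eq.
NaHCO₃ supplies 1 eq per mole → 1463 mol.
Mass: 1463 mol × 84 g/mol = 122,900 g.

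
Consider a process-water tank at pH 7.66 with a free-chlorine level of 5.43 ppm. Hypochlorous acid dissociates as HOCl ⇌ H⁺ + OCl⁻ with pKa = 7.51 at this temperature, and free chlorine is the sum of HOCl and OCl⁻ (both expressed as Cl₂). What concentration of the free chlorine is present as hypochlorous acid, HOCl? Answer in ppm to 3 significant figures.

2.25 ppm

[OCl⁻]/[HOCl] = 10^(pH − pKa) = 10^(7.66 − 7.51) = 10^0.15 = 1.413.
Fraction as HOCl = 1 / (1 + 1.413) = 0.4145.
HOCl = 0.4145 × 5.43 ppm = 2.251 ppm.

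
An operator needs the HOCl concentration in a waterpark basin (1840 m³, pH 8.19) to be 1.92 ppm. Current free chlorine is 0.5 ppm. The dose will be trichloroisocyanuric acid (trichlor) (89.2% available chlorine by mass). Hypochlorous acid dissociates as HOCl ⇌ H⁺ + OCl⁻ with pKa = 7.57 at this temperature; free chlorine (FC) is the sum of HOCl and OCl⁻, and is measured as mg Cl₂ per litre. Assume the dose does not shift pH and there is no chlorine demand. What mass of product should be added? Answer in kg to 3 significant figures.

Volume: 1840 m³ = 1,840,000 L.
[OCl⁻]/[HOCl] = 10^(pH − pKa) = 10^(8.19 − 7.57) = 4.169; fraction as HOCl = 1/(1 + 4.169) = 0.1935.
Free chlorine required for 1.92 ppm HOCl: 1.92 / 0.1935 = 9.924 ppm.
FC to add: 9.924 − 0.5 = 9.424 mg/L as Cl₂.
Cl₂ equivalent: 9.424 mg/L × 1,840,000 L = 17,340 g.
Product at 89.2% available Cl: 17,340 / 0.892 = 19,440 g.

19.4 kg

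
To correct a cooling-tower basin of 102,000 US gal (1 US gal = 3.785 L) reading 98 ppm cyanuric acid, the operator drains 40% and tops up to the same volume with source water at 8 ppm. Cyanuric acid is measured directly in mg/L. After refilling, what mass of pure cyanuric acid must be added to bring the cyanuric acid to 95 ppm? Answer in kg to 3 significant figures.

12.7 kg

Volume: 102,000 US gal × 3.785 L/gal = 386,070 L.
After draining 40% and refilling: 98 × 0.60 + 8 × 0.40 = 62 ppm.
Deficit to target: 95 − 62 = 33 mg/L.
Mass: 33 mg/L × 386,070 L = 12,740 g cyanuric acid.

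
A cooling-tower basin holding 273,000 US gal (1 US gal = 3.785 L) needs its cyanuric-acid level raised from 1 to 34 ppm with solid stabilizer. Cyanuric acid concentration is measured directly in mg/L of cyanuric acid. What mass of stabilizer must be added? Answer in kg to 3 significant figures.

34.1 kg

Volume: 273,000 US gal × 3.785 L/gal = 1,033,305 L.
CYA to add: (34 − 1) = 33 mg/L × 1,033,305 L = 34,100 g cyanuric acid.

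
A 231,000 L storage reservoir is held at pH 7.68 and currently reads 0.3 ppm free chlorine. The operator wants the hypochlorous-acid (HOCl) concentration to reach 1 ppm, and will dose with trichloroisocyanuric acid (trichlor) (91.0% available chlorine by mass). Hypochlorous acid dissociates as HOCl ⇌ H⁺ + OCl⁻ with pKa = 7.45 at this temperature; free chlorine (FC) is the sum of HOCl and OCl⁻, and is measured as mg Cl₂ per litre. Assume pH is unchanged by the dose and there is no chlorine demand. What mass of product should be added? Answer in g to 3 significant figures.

609 g

[OCl⁻]/[HOCl] = 10^(pH − pKa) = 10^(7.68 − 7.45) = 1.698; fraction as HOCl = 1/(1 + 1.698) = 0.3706.
Free chlorine required for 1 ppm HOCl: 1 / 0.3706 = 2.698 ppm.
FC to add: 2.698 − 0.3 = 2.398 mg/L as Cl₂.
Cl₂ equivalent: 2.398 mg/L × 231,000 L = 554 g.
Product at 91.0% available Cl: 554 / 0.91 = 608.8 g.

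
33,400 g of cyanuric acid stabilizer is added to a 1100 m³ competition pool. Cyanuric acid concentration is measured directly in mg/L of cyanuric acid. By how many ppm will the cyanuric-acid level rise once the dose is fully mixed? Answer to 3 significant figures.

30.4 ppm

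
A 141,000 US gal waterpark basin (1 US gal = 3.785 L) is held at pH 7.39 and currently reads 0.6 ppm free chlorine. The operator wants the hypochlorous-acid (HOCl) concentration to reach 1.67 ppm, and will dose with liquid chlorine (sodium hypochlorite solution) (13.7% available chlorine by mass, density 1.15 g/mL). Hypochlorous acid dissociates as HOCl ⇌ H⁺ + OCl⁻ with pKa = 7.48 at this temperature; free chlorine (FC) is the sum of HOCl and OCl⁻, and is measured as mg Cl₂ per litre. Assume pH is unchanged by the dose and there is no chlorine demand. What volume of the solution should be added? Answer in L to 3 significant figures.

Volume: 141,000 US gal × 3.785 L/gal = 533,685 L.
[OCl⁻]/[HOCl] = 10^(pH − pKa) = 10^(7.39 − 7.48) = 0.8128; fraction as HOCl = 1/(1 + 0.8128) = 0.5516.
Free chlorine required for 1.67 ppm HOCl: 1.67 / 0.5516 = 3.027 ppm.
FC to add: 3.027 − 0.6 = 2.427 mg/L as Cl₂.
Cl₂ equivalent: 2.427 mg/L × 533,685 L = 1295 g.
Product at 13.7% available Cl: 1295 / 0.137 = 9456 g.
Volume: 9456 g ÷ 1.15 g/mL = 8223 mL.

8.22 L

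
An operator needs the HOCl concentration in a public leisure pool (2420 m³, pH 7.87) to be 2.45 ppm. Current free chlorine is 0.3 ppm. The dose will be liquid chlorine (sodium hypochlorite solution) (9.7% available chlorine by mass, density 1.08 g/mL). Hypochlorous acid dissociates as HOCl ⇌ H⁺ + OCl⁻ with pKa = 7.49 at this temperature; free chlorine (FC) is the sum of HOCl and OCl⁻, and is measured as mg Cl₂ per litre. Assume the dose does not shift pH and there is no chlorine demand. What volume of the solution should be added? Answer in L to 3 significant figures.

185 L

Volume: 2420 m³ = 2,420,000 L.
[OCl⁻]/[HOCl] = 10^(pH − pKa) = 10^(7.87 − 7.49) = 2.399; fraction as HOCl = 1/(1 + 2.399) = 0.2942.
Free chlorine required for 2.45 ppm HOCl: 2.45 / 0.2942 = 8.327 ppm.
FC to add: 8.327 − 0.3 = 8.027 mg/L as Cl₂.
Cl₂ equivalent: 8.027 mg/L × 2,420,000 L = 19,430 g.
Product at 9.7% available Cl: 19,430 / 0.097 = 200,300 g.
Volume: 200,300 g ÷ 1.08 g/mL = 185,400 mL.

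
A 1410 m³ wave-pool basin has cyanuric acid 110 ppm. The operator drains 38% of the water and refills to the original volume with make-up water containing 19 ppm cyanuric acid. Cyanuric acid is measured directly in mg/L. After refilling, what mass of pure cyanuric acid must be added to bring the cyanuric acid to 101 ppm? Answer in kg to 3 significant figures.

36.1 kg

Volume: 1410 m³ = 1,410,000 L.
After draining 38% and refilling: 110 × 0.62 + 19 × 0.38 = 75.42 ppm.
Deficit to target: 101 − 75.42 = 25.58 mg/L.
Mass: 25.58 mg/L × 1,410,000 L = 36,070 g cyanuric acid.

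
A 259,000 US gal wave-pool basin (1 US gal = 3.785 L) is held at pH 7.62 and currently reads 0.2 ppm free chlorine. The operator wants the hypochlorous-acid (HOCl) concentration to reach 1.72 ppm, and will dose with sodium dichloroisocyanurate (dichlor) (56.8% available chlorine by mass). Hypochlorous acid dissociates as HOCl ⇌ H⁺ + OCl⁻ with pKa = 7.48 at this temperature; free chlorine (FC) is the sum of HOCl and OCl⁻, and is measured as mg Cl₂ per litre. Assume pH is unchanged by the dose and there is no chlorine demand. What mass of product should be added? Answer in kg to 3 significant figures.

6.72 kg

Volume: 259,000 US gal × 3.785 L/gal = 980,315 L.
[OCl⁻]/[HOCl] = 10^(pH − pKa) = 10^(7.62 − 7.48) = 1.38; fraction as HOCl = 1/(1 + 1.38) = 0.4201.
Free chlorine required for 1.72 ppm HOCl: 1.72 / 0.4201 = 4.094 ppm.
FC to add: 4.094 − 0.2 = 3.894 mg/L as Cl₂.
Cl₂ equivalent: 3.894 mg/L × 980,315 L = 3818 g.
Product at 56.8% available Cl: 3818 / 0.568 = 6721 g.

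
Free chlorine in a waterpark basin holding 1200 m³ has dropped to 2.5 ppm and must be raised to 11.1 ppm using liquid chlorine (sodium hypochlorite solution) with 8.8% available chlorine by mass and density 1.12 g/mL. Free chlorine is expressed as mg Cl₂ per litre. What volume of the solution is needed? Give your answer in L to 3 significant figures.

Volume: 1200 m³ = 1,200,000 L.
Chlorine deficit: 11.1 − 2.5 = 8.6 ppm = 8.6 mg/L as Cl₂.
Cl₂ equivalent needed: 8.6 mg/L × 1,200,000 L = 10,320,000 mg = 10,320 g.
Product at 8.8% available chlorine: 10,320 / 0.088 = 117,300 g.
Volume at density 1.12 g/mL: 117,300 g ÷ 1.12 g/mL = 104,700 mL.

105 L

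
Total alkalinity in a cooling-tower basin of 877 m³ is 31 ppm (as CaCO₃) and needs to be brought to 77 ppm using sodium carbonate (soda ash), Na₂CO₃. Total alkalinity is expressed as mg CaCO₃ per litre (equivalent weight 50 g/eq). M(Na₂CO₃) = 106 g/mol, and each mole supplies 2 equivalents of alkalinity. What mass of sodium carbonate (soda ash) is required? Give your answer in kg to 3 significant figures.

Volume: 877 m³ = 877,000 L.
Alkalinity to add: (77 − 31) = 46 mg/L as CaCO₃ × 877,000 L = 40,340 g as CaCO₃.
Equivalents: 40,340 g ÷ 50 g/eq = 806.8 eq.
Each mole of Na₂CO₃ supplies 2 eq, so 806.8 / 2 = 403.4 mol.
Mass: 403.4 mol × 106 g/mol = 42,760 g.

42.8 kg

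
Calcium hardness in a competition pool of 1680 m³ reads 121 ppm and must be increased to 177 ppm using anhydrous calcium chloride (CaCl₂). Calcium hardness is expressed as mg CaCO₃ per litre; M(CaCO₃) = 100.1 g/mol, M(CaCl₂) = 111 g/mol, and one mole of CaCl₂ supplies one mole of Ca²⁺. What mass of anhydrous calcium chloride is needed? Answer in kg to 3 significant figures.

104 kg

Volume: 1680 m³ = 1,680,000 L.
Hardness to add: (177 − 121) = 56 mg/L as CaCO₃ × 1,680,000 L = 94,080 g as CaCO₃.
Moles of Ca²⁺ (1 mol Ca²⁺ ≡ 1 mol CaCO₃): 94,080 / 100.1 g/mol = 939.9 mol.
Mass of CaCl₂: 939.9 × 111 = 104,300 g.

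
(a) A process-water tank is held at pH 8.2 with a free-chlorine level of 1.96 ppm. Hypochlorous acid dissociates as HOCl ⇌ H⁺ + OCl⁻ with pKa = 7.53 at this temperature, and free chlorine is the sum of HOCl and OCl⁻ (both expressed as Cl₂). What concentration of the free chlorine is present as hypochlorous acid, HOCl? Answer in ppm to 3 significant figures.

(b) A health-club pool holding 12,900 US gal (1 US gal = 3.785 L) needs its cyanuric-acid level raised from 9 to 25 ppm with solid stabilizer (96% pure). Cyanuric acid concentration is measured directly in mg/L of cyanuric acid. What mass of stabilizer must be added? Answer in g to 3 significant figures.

(a) [OCl⁻]/[HOCl] = 10^(pH − pKa) = 10^(8.2 − 7.53) = 10^0.67 = 4.677.
(a) Fraction as HOCl = 1 / (1 + 4.677) = 0.1761.
(a) HOCl = 0.1761 × 1.96 ppm = 0.3452 ppm.

(b) Volume: 12,900 US gal × 3.785 L/gal = 48,826 L.
(b) CYA to add: (25 − 9) = 16 mg/L × 48,826 L = 781.2 g cyanuric acid.
(b) At 96% purity: 781.2 / 0.96 = 813.8 g product.

(a) 0.345 ppm; (b) 814 g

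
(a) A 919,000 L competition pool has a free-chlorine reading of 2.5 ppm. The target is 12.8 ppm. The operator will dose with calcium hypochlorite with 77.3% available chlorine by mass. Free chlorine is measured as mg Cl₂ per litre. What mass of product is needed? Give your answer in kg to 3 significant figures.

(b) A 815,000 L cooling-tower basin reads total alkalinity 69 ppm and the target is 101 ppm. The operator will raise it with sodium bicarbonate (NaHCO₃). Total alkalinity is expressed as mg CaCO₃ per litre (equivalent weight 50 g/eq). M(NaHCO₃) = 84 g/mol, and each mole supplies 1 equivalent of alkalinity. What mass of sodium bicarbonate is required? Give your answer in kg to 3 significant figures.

(a) Chlorine deficit: 12.8 − 2.5 = 10.3 ppm = 10.3 mg/L as Cl₂.
(a) Cl₂ equivalent needed: 10.3 mg/L × 919,000 L = 9,466,000 mg = 9466 g.
(a) Product at 77.3% available chlorine: 9466 / 0.773 = 12,250 g.

(b) Alkalinity to add: (101 − 69) = 32 mg/L as CaCO₃ × 815,000 L = 26,080 g as CaCO₃.
(b) Equivalents: 26,080 g ÷ 50 g/eq = 521.6 eq.
(b) NaHCO₃ supplies 1 eq per mole → 521.6 mol.
(b) Mass: 521.6 mol × 84 g/mol = 43,810 g.

(a) 12.2 kg; (b) 43.8 kg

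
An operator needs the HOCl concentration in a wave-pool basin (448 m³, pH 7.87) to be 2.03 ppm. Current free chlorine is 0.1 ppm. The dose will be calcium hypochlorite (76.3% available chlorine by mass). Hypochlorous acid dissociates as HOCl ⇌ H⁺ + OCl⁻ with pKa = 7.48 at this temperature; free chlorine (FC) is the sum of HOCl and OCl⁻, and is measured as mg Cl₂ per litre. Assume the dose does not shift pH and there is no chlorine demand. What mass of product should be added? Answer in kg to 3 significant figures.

4.06 kg

Volume: 448 m³ = 448,000 L.
[OCl⁻]/[HOCl] = 10^(pH − pKa) = 10^(7.87 − 7.48) = 2.455; fraction as HOCl = 1/(1 + 2.455) = 0.2895.
Free chlorine required for 2.03 ppm HOCl: 2.03 / 0.2895 = 7.013 ppm.
FC to add: 7.013 − 0.1 = 6.913 mg/L as Cl₂.
Cl₂ equivalent: 6.913 mg/L × 448,000 L = 3097 g.
Product at 76.3% available Cl: 3097 / 0.763 = 4059 g.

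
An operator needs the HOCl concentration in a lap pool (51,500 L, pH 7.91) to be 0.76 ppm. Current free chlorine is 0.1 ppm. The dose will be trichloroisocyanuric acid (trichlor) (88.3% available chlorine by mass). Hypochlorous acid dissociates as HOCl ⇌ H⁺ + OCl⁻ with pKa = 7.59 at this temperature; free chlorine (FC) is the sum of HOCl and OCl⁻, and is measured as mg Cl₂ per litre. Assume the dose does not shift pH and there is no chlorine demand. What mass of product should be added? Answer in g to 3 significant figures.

131 g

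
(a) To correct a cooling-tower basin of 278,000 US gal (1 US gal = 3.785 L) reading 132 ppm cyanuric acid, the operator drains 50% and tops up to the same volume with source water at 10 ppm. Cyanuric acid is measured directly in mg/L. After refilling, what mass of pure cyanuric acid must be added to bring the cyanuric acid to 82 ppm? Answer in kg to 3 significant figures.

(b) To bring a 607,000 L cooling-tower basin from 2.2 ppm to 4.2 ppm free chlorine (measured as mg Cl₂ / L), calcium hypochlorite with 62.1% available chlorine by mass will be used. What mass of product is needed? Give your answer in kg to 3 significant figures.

(a) 11.6 kg; (b) 1.95 kg

(a) Volume: 278,000 US gal × 3.785 L/gal = 1,052,230 L.
(a) After draining 50% and refilling: 132 × 0.50 + 10 × 0.50 = 71 ppm.
(a) Deficit to target: 82 − 71 = 11 mg/L.
(a) Mass: 11 mg/L × 1,052,230 L = 11,570 g cyanuric acid.

(b) Chlorine deficit: 4.2 − 2.2 = 2 ppm = 2 mg/L as Cl₂.
(b) Cl₂ equivalent needed: 2 mg/L × 607,000 L = 1,214,000 mg = 1214 g.
(b) Product at 62.1% available chlorine: 1214 / 0.621 = 1955 g.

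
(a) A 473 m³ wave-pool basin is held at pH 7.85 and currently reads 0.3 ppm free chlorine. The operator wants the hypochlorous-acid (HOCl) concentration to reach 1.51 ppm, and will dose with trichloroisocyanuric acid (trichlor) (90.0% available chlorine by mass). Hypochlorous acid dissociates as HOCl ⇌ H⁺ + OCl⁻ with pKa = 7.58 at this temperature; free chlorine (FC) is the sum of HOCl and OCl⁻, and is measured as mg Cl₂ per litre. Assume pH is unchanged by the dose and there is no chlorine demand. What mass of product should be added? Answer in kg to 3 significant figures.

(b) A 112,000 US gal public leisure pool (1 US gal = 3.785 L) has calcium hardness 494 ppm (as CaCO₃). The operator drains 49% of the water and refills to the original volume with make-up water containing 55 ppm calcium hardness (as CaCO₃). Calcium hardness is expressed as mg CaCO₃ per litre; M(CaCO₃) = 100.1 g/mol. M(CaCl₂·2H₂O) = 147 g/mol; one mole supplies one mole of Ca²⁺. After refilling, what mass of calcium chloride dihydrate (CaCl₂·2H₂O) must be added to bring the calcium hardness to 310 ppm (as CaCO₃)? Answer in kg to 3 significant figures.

(a) Volume: 473 m³ = 473,000 L.
(a) [OCl⁻]/[HOCl] = 10^(pH − pKa) = 10^(7.85 − 7.58) = 1.862; fraction as HOCl = 1/(1 + 1.862) = 0.3494.
(a) Free chlorine required for 1.51 ppm HOCl: 1.51 / 0.3494 = 4.322 ppm.
(a) FC to add: 4.322 − 0.3 = 4.022 mg/L as Cl₂.
(a) Cl₂ equivalent: 4.022 mg/L × 473,000 L = 1902 g.
(a) Product at 90.0% available Cl: 1902 / 0.9 = 2114 g.

(b) Volume: 112,000 US gal × 3.785 L/gal = 423,920 L.
(b) After draining 49% and refilling: 494 × 0.51 + 55 × 0.49 = 278.89 ppm.
(b) Deficit to target: 310 − 278.89 = 31.11 mg/L.
(b) As CaCO₃: 31.11 mg/L × 423,920 L = 13,190 g; ÷ 100.1 = 131.7 mol Ca²⁺.
(b) Mass: 131.7 × 147 = 19,370 g.

(a) 2.11 kg; (b) 19.4 kg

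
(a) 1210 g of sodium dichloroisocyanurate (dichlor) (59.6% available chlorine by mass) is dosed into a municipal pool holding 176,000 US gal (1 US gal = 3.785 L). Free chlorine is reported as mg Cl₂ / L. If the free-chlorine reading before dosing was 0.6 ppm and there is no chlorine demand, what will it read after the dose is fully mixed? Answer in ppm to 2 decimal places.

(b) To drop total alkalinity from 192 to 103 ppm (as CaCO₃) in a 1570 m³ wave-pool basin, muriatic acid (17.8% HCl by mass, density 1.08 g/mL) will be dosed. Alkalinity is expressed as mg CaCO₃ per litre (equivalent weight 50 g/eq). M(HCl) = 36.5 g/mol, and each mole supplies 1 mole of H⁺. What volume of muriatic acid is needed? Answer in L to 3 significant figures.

(a) 1.68 ppm; (b) 531 L

(a) Volume: 176,000 US gal × 3.785 L/gal = 666,160 L.
(a) Available chlorine delivered: 1210 g × 0.596 = 721.2 g as Cl₂.
(a) Concentration rise: 721.2 g / 666,160 L = 1.083 mg/L = 1.08 ppm.
(a) Final FC: 0.6 + 1.08 = 1.68 ppm.

(b) Volume: 1570 m³ = 1,570,000 L.
(b) Alkalinity to neutralize: (192 − 103) = 89 mg/L as CaCO₃ × 1,570,000 L = 139,700 g as CaCO₃.
(b) Equivalents of H⁺ required: 139,700 ÷ 50 g/eq = 2795 eq = 2795 mol HCl.
(b) Mass of HCl: 2795 × 36.5 = 102,000 g.
(b) Mass of 17.8% solution: 102,000 / 0.178 = 573,000 g.
(b) Volume: 573,000 g ÷ 1.08 g/mL = 530,600 mL.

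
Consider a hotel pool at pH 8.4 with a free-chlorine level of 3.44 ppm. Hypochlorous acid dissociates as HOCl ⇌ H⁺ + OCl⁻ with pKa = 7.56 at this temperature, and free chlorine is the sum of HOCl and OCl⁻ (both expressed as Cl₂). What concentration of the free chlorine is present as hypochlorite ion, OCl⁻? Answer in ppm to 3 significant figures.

3.01 ppm

[OCl⁻]/[HOCl] = 10^(pH − pKa) = 10^(8.4 − 7.56) = 10^0.84 = 6.918.
Fraction as HOCl = 1 / (1 + 6.918) = 0.1263.
OCl⁻ = (1 − 0.1263) × 3.44 ppm = 3.006 ppm.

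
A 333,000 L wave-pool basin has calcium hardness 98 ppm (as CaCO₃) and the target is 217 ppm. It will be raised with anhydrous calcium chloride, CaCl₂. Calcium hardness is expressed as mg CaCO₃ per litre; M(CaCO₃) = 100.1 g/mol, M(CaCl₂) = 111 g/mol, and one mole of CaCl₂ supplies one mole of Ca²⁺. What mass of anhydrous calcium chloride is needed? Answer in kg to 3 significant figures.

43.9 kg

Hardness to add: (217 − 98) = 119 mg/L as CaCO₃ × 333,000 L = 39,630 g as CaCO₃.
Moles of Ca²⁺ (1 mol Ca²⁺ ≡ 1 mol CaCO₃): 39,630 / 100.1 g/mol = 395.9 mol.
Mass of CaCl₂: 395.9 × 111 = 43,940 g.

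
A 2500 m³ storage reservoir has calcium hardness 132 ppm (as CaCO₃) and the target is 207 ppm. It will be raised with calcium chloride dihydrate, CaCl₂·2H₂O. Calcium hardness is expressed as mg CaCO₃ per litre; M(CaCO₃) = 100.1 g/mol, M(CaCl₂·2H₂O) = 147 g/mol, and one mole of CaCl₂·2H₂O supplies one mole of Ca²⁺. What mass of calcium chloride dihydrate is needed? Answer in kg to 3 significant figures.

Volume: 2500 m³ = 2,500,000 L.
Hardness to add: (207 − 132) = 75 mg/L as CaCO₃ × 2,500,000 L = 187,500 g as CaCO₃.
Moles of Ca²⁺ (1 mol Ca²⁺ ≡ 1 mol CaCO₃): 187,500 / 100.1 g/mol = 1873 mol.
Mass of CaCl₂·2H₂O: 1873 × 147 = 275,300 g.

275 kg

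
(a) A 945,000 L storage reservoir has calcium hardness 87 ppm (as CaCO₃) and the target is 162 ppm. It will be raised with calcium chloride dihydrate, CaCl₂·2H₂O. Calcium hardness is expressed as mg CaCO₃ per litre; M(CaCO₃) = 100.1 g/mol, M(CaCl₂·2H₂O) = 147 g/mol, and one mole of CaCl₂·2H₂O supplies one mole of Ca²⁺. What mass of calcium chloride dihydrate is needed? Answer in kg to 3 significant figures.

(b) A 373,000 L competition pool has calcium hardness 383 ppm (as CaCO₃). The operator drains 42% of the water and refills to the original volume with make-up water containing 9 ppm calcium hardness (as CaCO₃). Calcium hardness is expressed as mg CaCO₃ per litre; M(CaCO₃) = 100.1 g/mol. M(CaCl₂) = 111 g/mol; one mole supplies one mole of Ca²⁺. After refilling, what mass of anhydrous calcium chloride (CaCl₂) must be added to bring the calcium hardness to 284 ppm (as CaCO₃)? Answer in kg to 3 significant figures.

(a) 104 kg; (b) 24.0 kg

(a) Hardness to add: (162 − 87) = 75 mg/L as CaCO₃ × 945,000 L = 70,880 g as CaCO₃.
(a) Moles of Ca²⁺ (1 mol Ca²⁺ ≡ 1 mol CaCO₃): 70,880 / 100.1 g/mol = 708 mol.
(a) Mass of CaCl₂·2H₂O: 708 × 147 = 104,100 g.

(b) After draining 42% and refilling: 383 × 0.58 + 9 × 0.42 = 225.92 ppm.
(b) Deficit to target: 284 − 225.92 = 58.08 mg/L.
(b) As CaCO₃: 58.08 mg/L × 373,000 L = 21,660 g; ÷ 100.1 = 216.4 mol Ca²⁺.
(b) Mass: 216.4 × 111 = 24,020 g.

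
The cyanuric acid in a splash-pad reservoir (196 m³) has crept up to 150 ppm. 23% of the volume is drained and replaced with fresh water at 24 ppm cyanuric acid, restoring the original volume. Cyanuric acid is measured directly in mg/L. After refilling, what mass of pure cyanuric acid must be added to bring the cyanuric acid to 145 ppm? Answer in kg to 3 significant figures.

Volume: 196 m³ = 196,000 L.
After draining 23% and refilling: 150 × 0.77 + 24 × 0.23 = 121.02 ppm.
Deficit to target: 145 − 121.02 = 23.98 mg/L.
Mass: 23.98 mg/L × 196,000 L = 4700 g cyanuric acid.

4.70 kg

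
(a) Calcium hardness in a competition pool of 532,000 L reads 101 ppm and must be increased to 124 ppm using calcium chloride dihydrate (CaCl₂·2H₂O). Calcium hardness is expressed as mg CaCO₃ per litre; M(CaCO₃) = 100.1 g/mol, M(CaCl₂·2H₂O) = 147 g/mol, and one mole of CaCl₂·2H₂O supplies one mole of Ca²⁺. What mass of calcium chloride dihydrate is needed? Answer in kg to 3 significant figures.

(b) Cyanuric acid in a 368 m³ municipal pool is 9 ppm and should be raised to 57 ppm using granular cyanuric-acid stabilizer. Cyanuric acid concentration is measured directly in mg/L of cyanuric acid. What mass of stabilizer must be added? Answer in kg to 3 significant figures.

(a) 18.0 kg; (b) 17.7 kg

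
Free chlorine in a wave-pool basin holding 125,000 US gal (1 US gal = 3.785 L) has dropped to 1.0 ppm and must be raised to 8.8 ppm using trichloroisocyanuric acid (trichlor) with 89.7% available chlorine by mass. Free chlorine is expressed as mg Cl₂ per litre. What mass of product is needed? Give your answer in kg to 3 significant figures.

Volume: 125,000 US gal × 3.785 L/gal = 473,125 L.
Chlorine deficit: 8.8 − 1.0 = 7.8 ppm = 7.8 mg/L as Cl₂.
Cl₂ equivalent needed: 7.8 mg/L × 473,125 L = 3,690,000 mg = 3690 g.
Product at 89.7% available chlorine: 3690 / 0.897 = 4114 g.

4.11 kg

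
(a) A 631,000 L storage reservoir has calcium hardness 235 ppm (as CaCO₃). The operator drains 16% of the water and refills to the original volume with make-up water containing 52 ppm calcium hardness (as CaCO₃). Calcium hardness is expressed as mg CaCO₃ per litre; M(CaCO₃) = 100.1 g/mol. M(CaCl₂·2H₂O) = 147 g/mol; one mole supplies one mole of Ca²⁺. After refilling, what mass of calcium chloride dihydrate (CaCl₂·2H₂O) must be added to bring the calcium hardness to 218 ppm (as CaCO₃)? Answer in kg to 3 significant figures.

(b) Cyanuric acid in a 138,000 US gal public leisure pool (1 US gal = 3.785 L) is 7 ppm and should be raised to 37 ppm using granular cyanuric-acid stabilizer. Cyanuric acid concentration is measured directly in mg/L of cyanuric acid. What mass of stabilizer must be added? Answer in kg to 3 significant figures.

(a) 11.4 kg; (b) 15.7 kg

(a) After draining 16% and refilling: 235 × 0.84 + 52 × 0.16 = 205.72 ppm.
(a) Deficit to target: 218 − 205.72 = 12.28 mg/L.
(a) As CaCO₃: 12.28 mg/L × 631,000 L = 7749 g; ÷ 100.1 = 77.41 mol Ca²⁺.
(a) Mass: 77.41 × 147 = 11,380 g.

(b) Volume: 138,000 US gal × 3.785 L/gal = 522,330 L.
(b) CYA to add: (37 − 7) = 30 mg/L × 522,330 L = 15,670 g cyanuric acid.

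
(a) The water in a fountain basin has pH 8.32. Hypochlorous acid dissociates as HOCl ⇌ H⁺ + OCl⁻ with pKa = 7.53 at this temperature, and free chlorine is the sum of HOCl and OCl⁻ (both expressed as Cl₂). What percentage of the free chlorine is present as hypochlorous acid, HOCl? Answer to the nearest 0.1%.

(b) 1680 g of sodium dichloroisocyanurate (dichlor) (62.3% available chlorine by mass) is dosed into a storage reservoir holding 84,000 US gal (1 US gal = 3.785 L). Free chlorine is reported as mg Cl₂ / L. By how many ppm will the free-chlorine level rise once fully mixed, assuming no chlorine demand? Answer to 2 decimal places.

(a) 14.0%; (b) 3.29 ppm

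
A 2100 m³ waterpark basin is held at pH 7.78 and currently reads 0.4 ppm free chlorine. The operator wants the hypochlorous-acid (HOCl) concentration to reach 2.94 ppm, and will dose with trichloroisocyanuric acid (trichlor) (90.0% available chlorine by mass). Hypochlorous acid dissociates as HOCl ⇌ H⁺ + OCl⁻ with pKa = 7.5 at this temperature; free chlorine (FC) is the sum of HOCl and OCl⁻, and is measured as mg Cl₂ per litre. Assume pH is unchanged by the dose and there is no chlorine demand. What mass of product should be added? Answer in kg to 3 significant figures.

19.0 kg

Volume: 2100 m³ = 2,100,000 L.
[OCl⁻]/[HOCl] = 10^(pH − pKa) = 10^(7.78 − 7.5) = 1.905; fraction as HOCl = 1/(1 + 1.905) = 0.3442.
Free chlorine required for 2.94 ppm HOCl: 2.94 / 0.3442 = 8.542 ppm.
FC to add: 8.542 − 0.4 = 8.142 mg/L as Cl₂.
Cl₂ equivalent: 8.142 mg/L × 2,100,000 L = 17,100 g.
Product at 90.0% available Cl: 17,100 / 0.9 = 19,000 g.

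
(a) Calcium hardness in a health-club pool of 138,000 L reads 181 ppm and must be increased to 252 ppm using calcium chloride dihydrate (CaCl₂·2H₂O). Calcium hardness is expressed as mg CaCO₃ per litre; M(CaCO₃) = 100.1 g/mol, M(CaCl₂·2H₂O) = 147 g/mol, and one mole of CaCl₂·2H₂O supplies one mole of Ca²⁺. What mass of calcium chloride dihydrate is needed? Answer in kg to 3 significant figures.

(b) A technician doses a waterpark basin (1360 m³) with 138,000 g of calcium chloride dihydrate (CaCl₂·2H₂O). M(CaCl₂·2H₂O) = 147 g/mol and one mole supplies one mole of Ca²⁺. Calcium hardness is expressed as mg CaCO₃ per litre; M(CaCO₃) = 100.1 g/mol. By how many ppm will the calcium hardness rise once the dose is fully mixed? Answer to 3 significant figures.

(a) 14.4 kg; (b) 69.1 ppm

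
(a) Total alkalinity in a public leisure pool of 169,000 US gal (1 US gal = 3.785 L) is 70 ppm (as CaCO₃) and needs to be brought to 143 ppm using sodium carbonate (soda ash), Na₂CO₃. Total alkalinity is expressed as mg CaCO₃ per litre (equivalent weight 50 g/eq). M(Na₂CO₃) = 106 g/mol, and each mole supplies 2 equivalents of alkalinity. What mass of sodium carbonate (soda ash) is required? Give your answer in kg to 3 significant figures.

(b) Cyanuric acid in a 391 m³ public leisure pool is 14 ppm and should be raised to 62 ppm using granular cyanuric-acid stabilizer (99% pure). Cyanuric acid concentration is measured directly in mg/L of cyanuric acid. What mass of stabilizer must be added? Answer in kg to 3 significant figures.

(a) Volume: 169,000 US gal × 3.785 L/gal = 639,665 L.
(a) Alkalinity to add: (143 − 70) = 73 mg/L as CaCO₃ × 639,665 L = 46,700 g as CaCO₃.
(a) Equivalents: 46,700 g ÷ 50 g/eq = 933.9 eq.
(a) Each mole of Na₂CO₃ supplies 2 eq, so 933.9 / 2 = 467 mol.
(a) Mass: 467 mol × 106 g/mol = 49,500 g.

(b) Volume: 391 m³ = 391,000 L.
(b) CYA to add: (62 − 14) = 48 mg/L × 391,000 L = 18,770 g cyanuric acid.
(b) At 99% purity: 18,770 / 0.99 = 18,960 g product.

(a) 49.5 kg; (b) 19.0 kg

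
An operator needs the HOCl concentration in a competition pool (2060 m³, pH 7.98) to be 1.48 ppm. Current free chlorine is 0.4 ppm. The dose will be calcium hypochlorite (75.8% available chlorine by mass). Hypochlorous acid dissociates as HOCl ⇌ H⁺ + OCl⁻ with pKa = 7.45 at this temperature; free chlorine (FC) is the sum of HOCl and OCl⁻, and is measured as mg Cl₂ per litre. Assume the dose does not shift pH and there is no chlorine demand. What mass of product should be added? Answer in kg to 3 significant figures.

16.6 kg

Volume: 2060 m³ = 2,060,000 L.
[OCl⁻]/[HOCl] = 10^(pH − pKa) = 10^(7.98 − 7.45) = 3.388; fraction as HOCl = 1/(1 + 3.388) = 0.2279.
Free chlorine required for 1.48 ppm HOCl: 1.48 / 0.2279 = 6.495 ppm.
FC to add: 6.495 − 0.4 = 6.095 mg/L as Cl₂.
Cl₂ equivalent: 6.095 mg/L × 2,060,000 L = 12,560 g.
Product at 75.8% available Cl: 12,560 / 0.758 = 16,560 g.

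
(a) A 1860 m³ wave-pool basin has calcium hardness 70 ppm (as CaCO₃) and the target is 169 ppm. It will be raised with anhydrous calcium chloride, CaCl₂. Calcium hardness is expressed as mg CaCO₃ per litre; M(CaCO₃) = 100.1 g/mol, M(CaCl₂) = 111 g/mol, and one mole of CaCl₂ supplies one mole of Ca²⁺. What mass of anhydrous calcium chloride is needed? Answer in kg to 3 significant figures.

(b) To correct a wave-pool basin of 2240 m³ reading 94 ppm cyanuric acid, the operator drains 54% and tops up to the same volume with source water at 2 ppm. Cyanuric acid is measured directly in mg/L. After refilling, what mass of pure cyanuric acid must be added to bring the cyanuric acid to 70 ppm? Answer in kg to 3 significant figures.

(a) 204 kg; (b) 57.5 kg

(a) Volume: 1860 m³ = 1,860,000 L.
(a) Hardness to add: (169 − 70) = 99 mg/L as CaCO₃ × 1,860,000 L = 184,100 g as CaCO₃.
(a) Moles of Ca²⁺ (1 mol Ca²⁺ ≡ 1 mol CaCO₃): 184,100 / 100.1 g/mol = 1840 mol.
(a) Mass of CaCl₂: 1840 × 111 = 204,200 g.

(b) Volume: 2240 m³ = 2,240,000 L.
(b) After draining 54% and refilling: 94 × 0.46 + 2 × 0.54 = 44.32 ppm.
(b) Deficit to target: 70 − 44.32 = 25.68 mg/L.
(b) Mass: 25.68 mg/L × 2,240,000 L = 57,520 g cyanuric acid.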